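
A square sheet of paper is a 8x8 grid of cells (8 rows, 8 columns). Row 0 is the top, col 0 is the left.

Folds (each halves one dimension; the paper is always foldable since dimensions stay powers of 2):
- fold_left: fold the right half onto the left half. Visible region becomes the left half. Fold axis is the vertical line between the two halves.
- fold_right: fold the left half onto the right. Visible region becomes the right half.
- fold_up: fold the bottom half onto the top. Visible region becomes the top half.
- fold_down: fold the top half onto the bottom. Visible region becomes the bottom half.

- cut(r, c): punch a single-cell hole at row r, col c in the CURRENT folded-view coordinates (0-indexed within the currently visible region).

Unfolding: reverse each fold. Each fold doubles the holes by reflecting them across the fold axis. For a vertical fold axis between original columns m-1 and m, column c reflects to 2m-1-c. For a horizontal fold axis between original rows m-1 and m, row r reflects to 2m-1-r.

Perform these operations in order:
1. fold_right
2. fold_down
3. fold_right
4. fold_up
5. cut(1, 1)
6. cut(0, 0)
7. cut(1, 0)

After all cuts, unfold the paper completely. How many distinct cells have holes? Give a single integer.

Answer: 48

Derivation:
Op 1 fold_right: fold axis v@4; visible region now rows[0,8) x cols[4,8) = 8x4
Op 2 fold_down: fold axis h@4; visible region now rows[4,8) x cols[4,8) = 4x4
Op 3 fold_right: fold axis v@6; visible region now rows[4,8) x cols[6,8) = 4x2
Op 4 fold_up: fold axis h@6; visible region now rows[4,6) x cols[6,8) = 2x2
Op 5 cut(1, 1): punch at orig (5,7); cuts so far [(5, 7)]; region rows[4,6) x cols[6,8) = 2x2
Op 6 cut(0, 0): punch at orig (4,6); cuts so far [(4, 6), (5, 7)]; region rows[4,6) x cols[6,8) = 2x2
Op 7 cut(1, 0): punch at orig (5,6); cuts so far [(4, 6), (5, 6), (5, 7)]; region rows[4,6) x cols[6,8) = 2x2
Unfold 1 (reflect across h@6): 6 holes -> [(4, 6), (5, 6), (5, 7), (6, 6), (6, 7), (7, 6)]
Unfold 2 (reflect across v@6): 12 holes -> [(4, 5), (4, 6), (5, 4), (5, 5), (5, 6), (5, 7), (6, 4), (6, 5), (6, 6), (6, 7), (7, 5), (7, 6)]
Unfold 3 (reflect across h@4): 24 holes -> [(0, 5), (0, 6), (1, 4), (1, 5), (1, 6), (1, 7), (2, 4), (2, 5), (2, 6), (2, 7), (3, 5), (3, 6), (4, 5), (4, 6), (5, 4), (5, 5), (5, 6), (5, 7), (6, 4), (6, 5), (6, 6), (6, 7), (7, 5), (7, 6)]
Unfold 4 (reflect across v@4): 48 holes -> [(0, 1), (0, 2), (0, 5), (0, 6), (1, 0), (1, 1), (1, 2), (1, 3), (1, 4), (1, 5), (1, 6), (1, 7), (2, 0), (2, 1), (2, 2), (2, 3), (2, 4), (2, 5), (2, 6), (2, 7), (3, 1), (3, 2), (3, 5), (3, 6), (4, 1), (4, 2), (4, 5), (4, 6), (5, 0), (5, 1), (5, 2), (5, 3), (5, 4), (5, 5), (5, 6), (5, 7), (6, 0), (6, 1), (6, 2), (6, 3), (6, 4), (6, 5), (6, 6), (6, 7), (7, 1), (7, 2), (7, 5), (7, 6)]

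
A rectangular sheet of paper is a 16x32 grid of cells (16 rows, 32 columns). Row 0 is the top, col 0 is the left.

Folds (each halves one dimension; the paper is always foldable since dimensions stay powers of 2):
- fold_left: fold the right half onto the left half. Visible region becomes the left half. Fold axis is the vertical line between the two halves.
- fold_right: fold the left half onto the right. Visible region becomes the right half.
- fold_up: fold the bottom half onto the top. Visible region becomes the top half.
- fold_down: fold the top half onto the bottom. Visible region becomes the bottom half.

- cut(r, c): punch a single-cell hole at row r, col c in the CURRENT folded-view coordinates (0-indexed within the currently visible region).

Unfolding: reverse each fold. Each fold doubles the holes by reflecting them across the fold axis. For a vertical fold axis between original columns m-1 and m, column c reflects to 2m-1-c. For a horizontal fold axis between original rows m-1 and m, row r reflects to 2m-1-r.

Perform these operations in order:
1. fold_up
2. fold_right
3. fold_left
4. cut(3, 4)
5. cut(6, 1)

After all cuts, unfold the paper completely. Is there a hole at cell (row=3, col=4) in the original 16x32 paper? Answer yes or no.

Op 1 fold_up: fold axis h@8; visible region now rows[0,8) x cols[0,32) = 8x32
Op 2 fold_right: fold axis v@16; visible region now rows[0,8) x cols[16,32) = 8x16
Op 3 fold_left: fold axis v@24; visible region now rows[0,8) x cols[16,24) = 8x8
Op 4 cut(3, 4): punch at orig (3,20); cuts so far [(3, 20)]; region rows[0,8) x cols[16,24) = 8x8
Op 5 cut(6, 1): punch at orig (6,17); cuts so far [(3, 20), (6, 17)]; region rows[0,8) x cols[16,24) = 8x8
Unfold 1 (reflect across v@24): 4 holes -> [(3, 20), (3, 27), (6, 17), (6, 30)]
Unfold 2 (reflect across v@16): 8 holes -> [(3, 4), (3, 11), (3, 20), (3, 27), (6, 1), (6, 14), (6, 17), (6, 30)]
Unfold 3 (reflect across h@8): 16 holes -> [(3, 4), (3, 11), (3, 20), (3, 27), (6, 1), (6, 14), (6, 17), (6, 30), (9, 1), (9, 14), (9, 17), (9, 30), (12, 4), (12, 11), (12, 20), (12, 27)]
Holes: [(3, 4), (3, 11), (3, 20), (3, 27), (6, 1), (6, 14), (6, 17), (6, 30), (9, 1), (9, 14), (9, 17), (9, 30), (12, 4), (12, 11), (12, 20), (12, 27)]

Answer: yes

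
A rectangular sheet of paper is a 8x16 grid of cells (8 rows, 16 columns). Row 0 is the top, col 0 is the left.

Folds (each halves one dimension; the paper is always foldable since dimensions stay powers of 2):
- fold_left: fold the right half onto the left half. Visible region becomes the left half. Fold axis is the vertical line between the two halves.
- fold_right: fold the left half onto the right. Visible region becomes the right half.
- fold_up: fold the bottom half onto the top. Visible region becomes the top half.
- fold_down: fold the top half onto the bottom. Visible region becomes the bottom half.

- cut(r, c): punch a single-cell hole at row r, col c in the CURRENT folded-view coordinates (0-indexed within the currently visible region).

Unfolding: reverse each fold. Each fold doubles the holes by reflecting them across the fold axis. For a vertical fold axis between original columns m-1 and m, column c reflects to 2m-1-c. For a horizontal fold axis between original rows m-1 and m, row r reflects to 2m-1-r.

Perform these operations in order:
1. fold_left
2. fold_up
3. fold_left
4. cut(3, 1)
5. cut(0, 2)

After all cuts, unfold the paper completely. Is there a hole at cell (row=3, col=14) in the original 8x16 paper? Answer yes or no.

Op 1 fold_left: fold axis v@8; visible region now rows[0,8) x cols[0,8) = 8x8
Op 2 fold_up: fold axis h@4; visible region now rows[0,4) x cols[0,8) = 4x8
Op 3 fold_left: fold axis v@4; visible region now rows[0,4) x cols[0,4) = 4x4
Op 4 cut(3, 1): punch at orig (3,1); cuts so far [(3, 1)]; region rows[0,4) x cols[0,4) = 4x4
Op 5 cut(0, 2): punch at orig (0,2); cuts so far [(0, 2), (3, 1)]; region rows[0,4) x cols[0,4) = 4x4
Unfold 1 (reflect across v@4): 4 holes -> [(0, 2), (0, 5), (3, 1), (3, 6)]
Unfold 2 (reflect across h@4): 8 holes -> [(0, 2), (0, 5), (3, 1), (3, 6), (4, 1), (4, 6), (7, 2), (7, 5)]
Unfold 3 (reflect across v@8): 16 holes -> [(0, 2), (0, 5), (0, 10), (0, 13), (3, 1), (3, 6), (3, 9), (3, 14), (4, 1), (4, 6), (4, 9), (4, 14), (7, 2), (7, 5), (7, 10), (7, 13)]
Holes: [(0, 2), (0, 5), (0, 10), (0, 13), (3, 1), (3, 6), (3, 9), (3, 14), (4, 1), (4, 6), (4, 9), (4, 14), (7, 2), (7, 5), (7, 10), (7, 13)]

Answer: yes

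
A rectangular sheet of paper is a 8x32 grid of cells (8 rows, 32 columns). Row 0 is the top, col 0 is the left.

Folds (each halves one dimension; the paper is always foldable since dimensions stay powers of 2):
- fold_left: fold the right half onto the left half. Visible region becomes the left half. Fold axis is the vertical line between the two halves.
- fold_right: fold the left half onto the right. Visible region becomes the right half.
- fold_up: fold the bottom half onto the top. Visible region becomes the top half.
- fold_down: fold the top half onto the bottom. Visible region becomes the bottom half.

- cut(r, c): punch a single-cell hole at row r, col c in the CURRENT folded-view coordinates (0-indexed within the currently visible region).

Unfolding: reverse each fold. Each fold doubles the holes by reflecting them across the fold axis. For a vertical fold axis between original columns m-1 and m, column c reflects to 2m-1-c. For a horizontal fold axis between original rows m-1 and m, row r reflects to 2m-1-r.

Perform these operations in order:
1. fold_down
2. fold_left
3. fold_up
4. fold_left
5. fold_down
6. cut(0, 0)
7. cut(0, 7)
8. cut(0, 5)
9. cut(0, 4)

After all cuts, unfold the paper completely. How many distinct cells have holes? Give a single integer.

Answer: 128

Derivation:
Op 1 fold_down: fold axis h@4; visible region now rows[4,8) x cols[0,32) = 4x32
Op 2 fold_left: fold axis v@16; visible region now rows[4,8) x cols[0,16) = 4x16
Op 3 fold_up: fold axis h@6; visible region now rows[4,6) x cols[0,16) = 2x16
Op 4 fold_left: fold axis v@8; visible region now rows[4,6) x cols[0,8) = 2x8
Op 5 fold_down: fold axis h@5; visible region now rows[5,6) x cols[0,8) = 1x8
Op 6 cut(0, 0): punch at orig (5,0); cuts so far [(5, 0)]; region rows[5,6) x cols[0,8) = 1x8
Op 7 cut(0, 7): punch at orig (5,7); cuts so far [(5, 0), (5, 7)]; region rows[5,6) x cols[0,8) = 1x8
Op 8 cut(0, 5): punch at orig (5,5); cuts so far [(5, 0), (5, 5), (5, 7)]; region rows[5,6) x cols[0,8) = 1x8
Op 9 cut(0, 4): punch at orig (5,4); cuts so far [(5, 0), (5, 4), (5, 5), (5, 7)]; region rows[5,6) x cols[0,8) = 1x8
Unfold 1 (reflect across h@5): 8 holes -> [(4, 0), (4, 4), (4, 5), (4, 7), (5, 0), (5, 4), (5, 5), (5, 7)]
Unfold 2 (reflect across v@8): 16 holes -> [(4, 0), (4, 4), (4, 5), (4, 7), (4, 8), (4, 10), (4, 11), (4, 15), (5, 0), (5, 4), (5, 5), (5, 7), (5, 8), (5, 10), (5, 11), (5, 15)]
Unfold 3 (reflect across h@6): 32 holes -> [(4, 0), (4, 4), (4, 5), (4, 7), (4, 8), (4, 10), (4, 11), (4, 15), (5, 0), (5, 4), (5, 5), (5, 7), (5, 8), (5, 10), (5, 11), (5, 15), (6, 0), (6, 4), (6, 5), (6, 7), (6, 8), (6, 10), (6, 11), (6, 15), (7, 0), (7, 4), (7, 5), (7, 7), (7, 8), (7, 10), (7, 11), (7, 15)]
Unfold 4 (reflect across v@16): 64 holes -> [(4, 0), (4, 4), (4, 5), (4, 7), (4, 8), (4, 10), (4, 11), (4, 15), (4, 16), (4, 20), (4, 21), (4, 23), (4, 24), (4, 26), (4, 27), (4, 31), (5, 0), (5, 4), (5, 5), (5, 7), (5, 8), (5, 10), (5, 11), (5, 15), (5, 16), (5, 20), (5, 21), (5, 23), (5, 24), (5, 26), (5, 27), (5, 31), (6, 0), (6, 4), (6, 5), (6, 7), (6, 8), (6, 10), (6, 11), (6, 15), (6, 16), (6, 20), (6, 21), (6, 23), (6, 24), (6, 26), (6, 27), (6, 31), (7, 0), (7, 4), (7, 5), (7, 7), (7, 8), (7, 10), (7, 11), (7, 15), (7, 16), (7, 20), (7, 21), (7, 23), (7, 24), (7, 26), (7, 27), (7, 31)]
Unfold 5 (reflect across h@4): 128 holes -> [(0, 0), (0, 4), (0, 5), (0, 7), (0, 8), (0, 10), (0, 11), (0, 15), (0, 16), (0, 20), (0, 21), (0, 23), (0, 24), (0, 26), (0, 27), (0, 31), (1, 0), (1, 4), (1, 5), (1, 7), (1, 8), (1, 10), (1, 11), (1, 15), (1, 16), (1, 20), (1, 21), (1, 23), (1, 24), (1, 26), (1, 27), (1, 31), (2, 0), (2, 4), (2, 5), (2, 7), (2, 8), (2, 10), (2, 11), (2, 15), (2, 16), (2, 20), (2, 21), (2, 23), (2, 24), (2, 26), (2, 27), (2, 31), (3, 0), (3, 4), (3, 5), (3, 7), (3, 8), (3, 10), (3, 11), (3, 15), (3, 16), (3, 20), (3, 21), (3, 23), (3, 24), (3, 26), (3, 27), (3, 31), (4, 0), (4, 4), (4, 5), (4, 7), (4, 8), (4, 10), (4, 11), (4, 15), (4, 16), (4, 20), (4, 21), (4, 23), (4, 24), (4, 26), (4, 27), (4, 31), (5, 0), (5, 4), (5, 5), (5, 7), (5, 8), (5, 10), (5, 11), (5, 15), (5, 16), (5, 20), (5, 21), (5, 23), (5, 24), (5, 26), (5, 27), (5, 31), (6, 0), (6, 4), (6, 5), (6, 7), (6, 8), (6, 10), (6, 11), (6, 15), (6, 16), (6, 20), (6, 21), (6, 23), (6, 24), (6, 26), (6, 27), (6, 31), (7, 0), (7, 4), (7, 5), (7, 7), (7, 8), (7, 10), (7, 11), (7, 15), (7, 16), (7, 20), (7, 21), (7, 23), (7, 24), (7, 26), (7, 27), (7, 31)]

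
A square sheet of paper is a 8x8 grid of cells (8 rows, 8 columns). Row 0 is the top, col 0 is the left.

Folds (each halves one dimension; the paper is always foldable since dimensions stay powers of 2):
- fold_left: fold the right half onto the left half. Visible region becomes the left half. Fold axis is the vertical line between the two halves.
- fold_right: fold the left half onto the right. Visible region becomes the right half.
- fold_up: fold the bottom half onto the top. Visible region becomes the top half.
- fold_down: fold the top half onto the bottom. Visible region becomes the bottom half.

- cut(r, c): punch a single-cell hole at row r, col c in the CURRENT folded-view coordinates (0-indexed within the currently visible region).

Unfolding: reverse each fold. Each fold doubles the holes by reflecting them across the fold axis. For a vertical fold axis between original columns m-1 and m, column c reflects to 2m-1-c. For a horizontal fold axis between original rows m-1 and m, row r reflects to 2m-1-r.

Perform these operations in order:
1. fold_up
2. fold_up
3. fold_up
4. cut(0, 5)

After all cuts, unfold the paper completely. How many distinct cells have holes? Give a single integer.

Answer: 8

Derivation:
Op 1 fold_up: fold axis h@4; visible region now rows[0,4) x cols[0,8) = 4x8
Op 2 fold_up: fold axis h@2; visible region now rows[0,2) x cols[0,8) = 2x8
Op 3 fold_up: fold axis h@1; visible region now rows[0,1) x cols[0,8) = 1x8
Op 4 cut(0, 5): punch at orig (0,5); cuts so far [(0, 5)]; region rows[0,1) x cols[0,8) = 1x8
Unfold 1 (reflect across h@1): 2 holes -> [(0, 5), (1, 5)]
Unfold 2 (reflect across h@2): 4 holes -> [(0, 5), (1, 5), (2, 5), (3, 5)]
Unfold 3 (reflect across h@4): 8 holes -> [(0, 5), (1, 5), (2, 5), (3, 5), (4, 5), (5, 5), (6, 5), (7, 5)]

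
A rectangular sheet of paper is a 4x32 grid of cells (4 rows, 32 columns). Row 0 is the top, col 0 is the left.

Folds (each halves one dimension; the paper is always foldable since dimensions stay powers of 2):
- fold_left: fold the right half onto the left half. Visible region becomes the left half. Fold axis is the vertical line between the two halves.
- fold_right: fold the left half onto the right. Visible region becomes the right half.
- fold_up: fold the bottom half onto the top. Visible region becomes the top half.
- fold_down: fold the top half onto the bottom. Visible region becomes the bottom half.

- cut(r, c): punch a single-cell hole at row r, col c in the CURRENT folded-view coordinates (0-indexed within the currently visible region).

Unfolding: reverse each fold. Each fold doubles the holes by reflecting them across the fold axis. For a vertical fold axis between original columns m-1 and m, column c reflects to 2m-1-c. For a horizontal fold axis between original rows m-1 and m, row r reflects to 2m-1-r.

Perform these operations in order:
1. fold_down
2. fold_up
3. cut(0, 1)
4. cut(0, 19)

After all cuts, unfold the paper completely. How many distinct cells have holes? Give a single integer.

Op 1 fold_down: fold axis h@2; visible region now rows[2,4) x cols[0,32) = 2x32
Op 2 fold_up: fold axis h@3; visible region now rows[2,3) x cols[0,32) = 1x32
Op 3 cut(0, 1): punch at orig (2,1); cuts so far [(2, 1)]; region rows[2,3) x cols[0,32) = 1x32
Op 4 cut(0, 19): punch at orig (2,19); cuts so far [(2, 1), (2, 19)]; region rows[2,3) x cols[0,32) = 1x32
Unfold 1 (reflect across h@3): 4 holes -> [(2, 1), (2, 19), (3, 1), (3, 19)]
Unfold 2 (reflect across h@2): 8 holes -> [(0, 1), (0, 19), (1, 1), (1, 19), (2, 1), (2, 19), (3, 1), (3, 19)]

Answer: 8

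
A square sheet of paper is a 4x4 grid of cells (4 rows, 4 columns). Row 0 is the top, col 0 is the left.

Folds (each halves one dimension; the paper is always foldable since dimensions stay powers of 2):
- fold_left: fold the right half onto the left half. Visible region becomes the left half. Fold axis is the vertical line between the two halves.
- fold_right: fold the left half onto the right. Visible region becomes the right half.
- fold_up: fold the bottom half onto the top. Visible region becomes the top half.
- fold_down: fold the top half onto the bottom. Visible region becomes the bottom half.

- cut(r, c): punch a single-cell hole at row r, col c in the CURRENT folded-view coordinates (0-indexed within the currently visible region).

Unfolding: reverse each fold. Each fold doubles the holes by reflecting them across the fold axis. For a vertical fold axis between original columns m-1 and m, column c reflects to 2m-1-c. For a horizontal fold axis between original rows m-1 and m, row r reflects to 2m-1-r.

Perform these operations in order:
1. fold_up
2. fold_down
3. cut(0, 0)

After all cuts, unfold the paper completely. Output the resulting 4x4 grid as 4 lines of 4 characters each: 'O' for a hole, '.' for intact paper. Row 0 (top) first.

Op 1 fold_up: fold axis h@2; visible region now rows[0,2) x cols[0,4) = 2x4
Op 2 fold_down: fold axis h@1; visible region now rows[1,2) x cols[0,4) = 1x4
Op 3 cut(0, 0): punch at orig (1,0); cuts so far [(1, 0)]; region rows[1,2) x cols[0,4) = 1x4
Unfold 1 (reflect across h@1): 2 holes -> [(0, 0), (1, 0)]
Unfold 2 (reflect across h@2): 4 holes -> [(0, 0), (1, 0), (2, 0), (3, 0)]

Answer: O...
O...
O...
O...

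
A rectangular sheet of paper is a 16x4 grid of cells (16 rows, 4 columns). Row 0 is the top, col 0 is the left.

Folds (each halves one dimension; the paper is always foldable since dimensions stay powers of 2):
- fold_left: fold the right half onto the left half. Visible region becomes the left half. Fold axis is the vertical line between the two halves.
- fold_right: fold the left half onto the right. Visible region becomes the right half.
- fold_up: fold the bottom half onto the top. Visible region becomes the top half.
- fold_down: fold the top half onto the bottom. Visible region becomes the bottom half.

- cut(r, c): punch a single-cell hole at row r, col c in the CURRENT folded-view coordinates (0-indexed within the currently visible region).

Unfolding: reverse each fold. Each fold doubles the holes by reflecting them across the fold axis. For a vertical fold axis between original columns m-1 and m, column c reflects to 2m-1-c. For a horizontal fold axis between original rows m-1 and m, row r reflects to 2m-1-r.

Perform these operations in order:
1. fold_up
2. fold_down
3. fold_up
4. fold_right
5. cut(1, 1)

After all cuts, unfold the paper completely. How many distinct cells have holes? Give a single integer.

Answer: 16

Derivation:
Op 1 fold_up: fold axis h@8; visible region now rows[0,8) x cols[0,4) = 8x4
Op 2 fold_down: fold axis h@4; visible region now rows[4,8) x cols[0,4) = 4x4
Op 3 fold_up: fold axis h@6; visible region now rows[4,6) x cols[0,4) = 2x4
Op 4 fold_right: fold axis v@2; visible region now rows[4,6) x cols[2,4) = 2x2
Op 5 cut(1, 1): punch at orig (5,3); cuts so far [(5, 3)]; region rows[4,6) x cols[2,4) = 2x2
Unfold 1 (reflect across v@2): 2 holes -> [(5, 0), (5, 3)]
Unfold 2 (reflect across h@6): 4 holes -> [(5, 0), (5, 3), (6, 0), (6, 3)]
Unfold 3 (reflect across h@4): 8 holes -> [(1, 0), (1, 3), (2, 0), (2, 3), (5, 0), (5, 3), (6, 0), (6, 3)]
Unfold 4 (reflect across h@8): 16 holes -> [(1, 0), (1, 3), (2, 0), (2, 3), (5, 0), (5, 3), (6, 0), (6, 3), (9, 0), (9, 3), (10, 0), (10, 3), (13, 0), (13, 3), (14, 0), (14, 3)]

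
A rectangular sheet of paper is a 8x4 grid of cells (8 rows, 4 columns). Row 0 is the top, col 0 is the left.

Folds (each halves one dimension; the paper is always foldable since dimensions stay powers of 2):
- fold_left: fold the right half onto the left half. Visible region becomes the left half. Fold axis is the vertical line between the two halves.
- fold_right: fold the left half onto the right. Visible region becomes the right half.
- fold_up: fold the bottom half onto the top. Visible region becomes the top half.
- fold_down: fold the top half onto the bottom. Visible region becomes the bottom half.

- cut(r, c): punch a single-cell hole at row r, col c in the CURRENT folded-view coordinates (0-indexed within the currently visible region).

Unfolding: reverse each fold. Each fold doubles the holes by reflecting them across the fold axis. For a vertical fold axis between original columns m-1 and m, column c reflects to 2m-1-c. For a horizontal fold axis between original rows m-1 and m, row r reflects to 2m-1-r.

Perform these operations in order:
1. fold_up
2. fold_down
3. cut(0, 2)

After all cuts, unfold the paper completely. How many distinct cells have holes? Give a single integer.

Answer: 4

Derivation:
Op 1 fold_up: fold axis h@4; visible region now rows[0,4) x cols[0,4) = 4x4
Op 2 fold_down: fold axis h@2; visible region now rows[2,4) x cols[0,4) = 2x4
Op 3 cut(0, 2): punch at orig (2,2); cuts so far [(2, 2)]; region rows[2,4) x cols[0,4) = 2x4
Unfold 1 (reflect across h@2): 2 holes -> [(1, 2), (2, 2)]
Unfold 2 (reflect across h@4): 4 holes -> [(1, 2), (2, 2), (5, 2), (6, 2)]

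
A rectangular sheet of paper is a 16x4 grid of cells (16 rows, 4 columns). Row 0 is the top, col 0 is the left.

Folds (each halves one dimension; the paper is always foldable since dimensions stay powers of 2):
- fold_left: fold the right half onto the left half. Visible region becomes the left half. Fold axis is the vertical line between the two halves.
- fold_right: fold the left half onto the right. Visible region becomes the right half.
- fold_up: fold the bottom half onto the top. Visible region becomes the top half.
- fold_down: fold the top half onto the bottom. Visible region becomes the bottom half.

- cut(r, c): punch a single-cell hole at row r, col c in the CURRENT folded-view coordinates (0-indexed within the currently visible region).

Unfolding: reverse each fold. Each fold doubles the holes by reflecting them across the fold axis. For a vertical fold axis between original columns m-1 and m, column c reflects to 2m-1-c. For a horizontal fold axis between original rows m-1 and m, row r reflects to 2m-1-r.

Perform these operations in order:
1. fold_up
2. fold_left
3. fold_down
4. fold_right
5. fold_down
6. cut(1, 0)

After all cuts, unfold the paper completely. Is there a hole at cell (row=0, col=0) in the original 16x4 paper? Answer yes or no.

Answer: yes

Derivation:
Op 1 fold_up: fold axis h@8; visible region now rows[0,8) x cols[0,4) = 8x4
Op 2 fold_left: fold axis v@2; visible region now rows[0,8) x cols[0,2) = 8x2
Op 3 fold_down: fold axis h@4; visible region now rows[4,8) x cols[0,2) = 4x2
Op 4 fold_right: fold axis v@1; visible region now rows[4,8) x cols[1,2) = 4x1
Op 5 fold_down: fold axis h@6; visible region now rows[6,8) x cols[1,2) = 2x1
Op 6 cut(1, 0): punch at orig (7,1); cuts so far [(7, 1)]; region rows[6,8) x cols[1,2) = 2x1
Unfold 1 (reflect across h@6): 2 holes -> [(4, 1), (7, 1)]
Unfold 2 (reflect across v@1): 4 holes -> [(4, 0), (4, 1), (7, 0), (7, 1)]
Unfold 3 (reflect across h@4): 8 holes -> [(0, 0), (0, 1), (3, 0), (3, 1), (4, 0), (4, 1), (7, 0), (7, 1)]
Unfold 4 (reflect across v@2): 16 holes -> [(0, 0), (0, 1), (0, 2), (0, 3), (3, 0), (3, 1), (3, 2), (3, 3), (4, 0), (4, 1), (4, 2), (4, 3), (7, 0), (7, 1), (7, 2), (7, 3)]
Unfold 5 (reflect across h@8): 32 holes -> [(0, 0), (0, 1), (0, 2), (0, 3), (3, 0), (3, 1), (3, 2), (3, 3), (4, 0), (4, 1), (4, 2), (4, 3), (7, 0), (7, 1), (7, 2), (7, 3), (8, 0), (8, 1), (8, 2), (8, 3), (11, 0), (11, 1), (11, 2), (11, 3), (12, 0), (12, 1), (12, 2), (12, 3), (15, 0), (15, 1), (15, 2), (15, 3)]
Holes: [(0, 0), (0, 1), (0, 2), (0, 3), (3, 0), (3, 1), (3, 2), (3, 3), (4, 0), (4, 1), (4, 2), (4, 3), (7, 0), (7, 1), (7, 2), (7, 3), (8, 0), (8, 1), (8, 2), (8, 3), (11, 0), (11, 1), (11, 2), (11, 3), (12, 0), (12, 1), (12, 2), (12, 3), (15, 0), (15, 1), (15, 2), (15, 3)]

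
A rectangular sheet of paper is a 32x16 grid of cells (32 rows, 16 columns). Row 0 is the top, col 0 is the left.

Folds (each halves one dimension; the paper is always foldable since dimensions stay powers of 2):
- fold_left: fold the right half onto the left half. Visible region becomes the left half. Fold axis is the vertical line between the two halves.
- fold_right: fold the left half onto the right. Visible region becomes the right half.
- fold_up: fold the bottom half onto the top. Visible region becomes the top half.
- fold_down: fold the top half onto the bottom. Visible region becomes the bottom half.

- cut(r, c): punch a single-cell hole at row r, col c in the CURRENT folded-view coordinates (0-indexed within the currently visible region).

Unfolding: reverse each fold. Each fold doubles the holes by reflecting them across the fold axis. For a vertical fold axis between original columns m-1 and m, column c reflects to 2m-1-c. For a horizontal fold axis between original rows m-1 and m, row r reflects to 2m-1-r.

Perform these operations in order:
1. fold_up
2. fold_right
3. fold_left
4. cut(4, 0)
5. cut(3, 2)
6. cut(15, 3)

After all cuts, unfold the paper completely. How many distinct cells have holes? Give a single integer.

Answer: 24

Derivation:
Op 1 fold_up: fold axis h@16; visible region now rows[0,16) x cols[0,16) = 16x16
Op 2 fold_right: fold axis v@8; visible region now rows[0,16) x cols[8,16) = 16x8
Op 3 fold_left: fold axis v@12; visible region now rows[0,16) x cols[8,12) = 16x4
Op 4 cut(4, 0): punch at orig (4,8); cuts so far [(4, 8)]; region rows[0,16) x cols[8,12) = 16x4
Op 5 cut(3, 2): punch at orig (3,10); cuts so far [(3, 10), (4, 8)]; region rows[0,16) x cols[8,12) = 16x4
Op 6 cut(15, 3): punch at orig (15,11); cuts so far [(3, 10), (4, 8), (15, 11)]; region rows[0,16) x cols[8,12) = 16x4
Unfold 1 (reflect across v@12): 6 holes -> [(3, 10), (3, 13), (4, 8), (4, 15), (15, 11), (15, 12)]
Unfold 2 (reflect across v@8): 12 holes -> [(3, 2), (3, 5), (3, 10), (3, 13), (4, 0), (4, 7), (4, 8), (4, 15), (15, 3), (15, 4), (15, 11), (15, 12)]
Unfold 3 (reflect across h@16): 24 holes -> [(3, 2), (3, 5), (3, 10), (3, 13), (4, 0), (4, 7), (4, 8), (4, 15), (15, 3), (15, 4), (15, 11), (15, 12), (16, 3), (16, 4), (16, 11), (16, 12), (27, 0), (27, 7), (27, 8), (27, 15), (28, 2), (28, 5), (28, 10), (28, 13)]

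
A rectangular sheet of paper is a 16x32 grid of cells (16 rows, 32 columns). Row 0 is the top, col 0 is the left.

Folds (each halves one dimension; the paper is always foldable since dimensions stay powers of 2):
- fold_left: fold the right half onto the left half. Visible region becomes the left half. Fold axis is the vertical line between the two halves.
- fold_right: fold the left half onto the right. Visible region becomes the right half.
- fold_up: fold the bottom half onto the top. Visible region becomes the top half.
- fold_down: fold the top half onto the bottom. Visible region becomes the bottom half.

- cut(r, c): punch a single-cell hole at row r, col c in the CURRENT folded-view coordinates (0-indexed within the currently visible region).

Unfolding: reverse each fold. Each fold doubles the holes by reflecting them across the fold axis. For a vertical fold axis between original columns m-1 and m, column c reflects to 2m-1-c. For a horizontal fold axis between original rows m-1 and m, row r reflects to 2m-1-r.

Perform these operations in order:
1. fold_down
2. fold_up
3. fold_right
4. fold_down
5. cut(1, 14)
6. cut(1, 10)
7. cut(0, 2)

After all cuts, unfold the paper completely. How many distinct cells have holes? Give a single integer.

Answer: 48

Derivation:
Op 1 fold_down: fold axis h@8; visible region now rows[8,16) x cols[0,32) = 8x32
Op 2 fold_up: fold axis h@12; visible region now rows[8,12) x cols[0,32) = 4x32
Op 3 fold_right: fold axis v@16; visible region now rows[8,12) x cols[16,32) = 4x16
Op 4 fold_down: fold axis h@10; visible region now rows[10,12) x cols[16,32) = 2x16
Op 5 cut(1, 14): punch at orig (11,30); cuts so far [(11, 30)]; region rows[10,12) x cols[16,32) = 2x16
Op 6 cut(1, 10): punch at orig (11,26); cuts so far [(11, 26), (11, 30)]; region rows[10,12) x cols[16,32) = 2x16
Op 7 cut(0, 2): punch at orig (10,18); cuts so far [(10, 18), (11, 26), (11, 30)]; region rows[10,12) x cols[16,32) = 2x16
Unfold 1 (reflect across h@10): 6 holes -> [(8, 26), (8, 30), (9, 18), (10, 18), (11, 26), (11, 30)]
Unfold 2 (reflect across v@16): 12 holes -> [(8, 1), (8, 5), (8, 26), (8, 30), (9, 13), (9, 18), (10, 13), (10, 18), (11, 1), (11, 5), (11, 26), (11, 30)]
Unfold 3 (reflect across h@12): 24 holes -> [(8, 1), (8, 5), (8, 26), (8, 30), (9, 13), (9, 18), (10, 13), (10, 18), (11, 1), (11, 5), (11, 26), (11, 30), (12, 1), (12, 5), (12, 26), (12, 30), (13, 13), (13, 18), (14, 13), (14, 18), (15, 1), (15, 5), (15, 26), (15, 30)]
Unfold 4 (reflect across h@8): 48 holes -> [(0, 1), (0, 5), (0, 26), (0, 30), (1, 13), (1, 18), (2, 13), (2, 18), (3, 1), (3, 5), (3, 26), (3, 30), (4, 1), (4, 5), (4, 26), (4, 30), (5, 13), (5, 18), (6, 13), (6, 18), (7, 1), (7, 5), (7, 26), (7, 30), (8, 1), (8, 5), (8, 26), (8, 30), (9, 13), (9, 18), (10, 13), (10, 18), (11, 1), (11, 5), (11, 26), (11, 30), (12, 1), (12, 5), (12, 26), (12, 30), (13, 13), (13, 18), (14, 13), (14, 18), (15, 1), (15, 5), (15, 26), (15, 30)]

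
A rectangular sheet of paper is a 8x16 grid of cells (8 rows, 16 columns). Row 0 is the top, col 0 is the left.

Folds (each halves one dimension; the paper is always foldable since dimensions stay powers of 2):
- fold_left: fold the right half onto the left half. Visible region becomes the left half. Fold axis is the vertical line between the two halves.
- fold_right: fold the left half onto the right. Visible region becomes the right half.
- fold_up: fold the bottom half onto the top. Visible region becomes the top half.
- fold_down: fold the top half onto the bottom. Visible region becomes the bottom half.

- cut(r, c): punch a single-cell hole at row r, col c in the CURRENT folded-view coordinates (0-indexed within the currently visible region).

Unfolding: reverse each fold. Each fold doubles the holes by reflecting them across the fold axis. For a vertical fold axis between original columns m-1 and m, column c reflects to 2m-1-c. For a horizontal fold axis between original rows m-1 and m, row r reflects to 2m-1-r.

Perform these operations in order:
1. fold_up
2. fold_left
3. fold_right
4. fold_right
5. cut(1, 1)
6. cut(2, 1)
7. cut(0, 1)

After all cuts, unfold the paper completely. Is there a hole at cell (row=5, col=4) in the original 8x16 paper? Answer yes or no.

Answer: yes

Derivation:
Op 1 fold_up: fold axis h@4; visible region now rows[0,4) x cols[0,16) = 4x16
Op 2 fold_left: fold axis v@8; visible region now rows[0,4) x cols[0,8) = 4x8
Op 3 fold_right: fold axis v@4; visible region now rows[0,4) x cols[4,8) = 4x4
Op 4 fold_right: fold axis v@6; visible region now rows[0,4) x cols[6,8) = 4x2
Op 5 cut(1, 1): punch at orig (1,7); cuts so far [(1, 7)]; region rows[0,4) x cols[6,8) = 4x2
Op 6 cut(2, 1): punch at orig (2,7); cuts so far [(1, 7), (2, 7)]; region rows[0,4) x cols[6,8) = 4x2
Op 7 cut(0, 1): punch at orig (0,7); cuts so far [(0, 7), (1, 7), (2, 7)]; region rows[0,4) x cols[6,8) = 4x2
Unfold 1 (reflect across v@6): 6 holes -> [(0, 4), (0, 7), (1, 4), (1, 7), (2, 4), (2, 7)]
Unfold 2 (reflect across v@4): 12 holes -> [(0, 0), (0, 3), (0, 4), (0, 7), (1, 0), (1, 3), (1, 4), (1, 7), (2, 0), (2, 3), (2, 4), (2, 7)]
Unfold 3 (reflect across v@8): 24 holes -> [(0, 0), (0, 3), (0, 4), (0, 7), (0, 8), (0, 11), (0, 12), (0, 15), (1, 0), (1, 3), (1, 4), (1, 7), (1, 8), (1, 11), (1, 12), (1, 15), (2, 0), (2, 3), (2, 4), (2, 7), (2, 8), (2, 11), (2, 12), (2, 15)]
Unfold 4 (reflect across h@4): 48 holes -> [(0, 0), (0, 3), (0, 4), (0, 7), (0, 8), (0, 11), (0, 12), (0, 15), (1, 0), (1, 3), (1, 4), (1, 7), (1, 8), (1, 11), (1, 12), (1, 15), (2, 0), (2, 3), (2, 4), (2, 7), (2, 8), (2, 11), (2, 12), (2, 15), (5, 0), (5, 3), (5, 4), (5, 7), (5, 8), (5, 11), (5, 12), (5, 15), (6, 0), (6, 3), (6, 4), (6, 7), (6, 8), (6, 11), (6, 12), (6, 15), (7, 0), (7, 3), (7, 4), (7, 7), (7, 8), (7, 11), (7, 12), (7, 15)]
Holes: [(0, 0), (0, 3), (0, 4), (0, 7), (0, 8), (0, 11), (0, 12), (0, 15), (1, 0), (1, 3), (1, 4), (1, 7), (1, 8), (1, 11), (1, 12), (1, 15), (2, 0), (2, 3), (2, 4), (2, 7), (2, 8), (2, 11), (2, 12), (2, 15), (5, 0), (5, 3), (5, 4), (5, 7), (5, 8), (5, 11), (5, 12), (5, 15), (6, 0), (6, 3), (6, 4), (6, 7), (6, 8), (6, 11), (6, 12), (6, 15), (7, 0), (7, 3), (7, 4), (7, 7), (7, 8), (7, 11), (7, 12), (7, 15)]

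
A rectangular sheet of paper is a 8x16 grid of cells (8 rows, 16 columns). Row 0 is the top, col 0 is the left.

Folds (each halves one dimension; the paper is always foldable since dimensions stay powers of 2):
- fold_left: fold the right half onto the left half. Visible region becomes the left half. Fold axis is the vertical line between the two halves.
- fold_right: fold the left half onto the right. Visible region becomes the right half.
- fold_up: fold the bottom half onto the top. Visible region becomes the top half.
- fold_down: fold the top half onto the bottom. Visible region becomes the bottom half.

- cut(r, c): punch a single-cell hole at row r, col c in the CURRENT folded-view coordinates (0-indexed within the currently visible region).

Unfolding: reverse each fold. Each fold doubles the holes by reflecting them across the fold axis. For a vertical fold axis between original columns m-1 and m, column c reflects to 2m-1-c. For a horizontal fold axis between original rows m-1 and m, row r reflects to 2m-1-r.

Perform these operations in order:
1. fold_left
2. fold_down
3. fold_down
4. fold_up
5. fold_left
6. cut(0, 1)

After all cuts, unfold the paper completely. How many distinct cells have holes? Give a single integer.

Answer: 32

Derivation:
Op 1 fold_left: fold axis v@8; visible region now rows[0,8) x cols[0,8) = 8x8
Op 2 fold_down: fold axis h@4; visible region now rows[4,8) x cols[0,8) = 4x8
Op 3 fold_down: fold axis h@6; visible region now rows[6,8) x cols[0,8) = 2x8
Op 4 fold_up: fold axis h@7; visible region now rows[6,7) x cols[0,8) = 1x8
Op 5 fold_left: fold axis v@4; visible region now rows[6,7) x cols[0,4) = 1x4
Op 6 cut(0, 1): punch at orig (6,1); cuts so far [(6, 1)]; region rows[6,7) x cols[0,4) = 1x4
Unfold 1 (reflect across v@4): 2 holes -> [(6, 1), (6, 6)]
Unfold 2 (reflect across h@7): 4 holes -> [(6, 1), (6, 6), (7, 1), (7, 6)]
Unfold 3 (reflect across h@6): 8 holes -> [(4, 1), (4, 6), (5, 1), (5, 6), (6, 1), (6, 6), (7, 1), (7, 6)]
Unfold 4 (reflect across h@4): 16 holes -> [(0, 1), (0, 6), (1, 1), (1, 6), (2, 1), (2, 6), (3, 1), (3, 6), (4, 1), (4, 6), (5, 1), (5, 6), (6, 1), (6, 6), (7, 1), (7, 6)]
Unfold 5 (reflect across v@8): 32 holes -> [(0, 1), (0, 6), (0, 9), (0, 14), (1, 1), (1, 6), (1, 9), (1, 14), (2, 1), (2, 6), (2, 9), (2, 14), (3, 1), (3, 6), (3, 9), (3, 14), (4, 1), (4, 6), (4, 9), (4, 14), (5, 1), (5, 6), (5, 9), (5, 14), (6, 1), (6, 6), (6, 9), (6, 14), (7, 1), (7, 6), (7, 9), (7, 14)]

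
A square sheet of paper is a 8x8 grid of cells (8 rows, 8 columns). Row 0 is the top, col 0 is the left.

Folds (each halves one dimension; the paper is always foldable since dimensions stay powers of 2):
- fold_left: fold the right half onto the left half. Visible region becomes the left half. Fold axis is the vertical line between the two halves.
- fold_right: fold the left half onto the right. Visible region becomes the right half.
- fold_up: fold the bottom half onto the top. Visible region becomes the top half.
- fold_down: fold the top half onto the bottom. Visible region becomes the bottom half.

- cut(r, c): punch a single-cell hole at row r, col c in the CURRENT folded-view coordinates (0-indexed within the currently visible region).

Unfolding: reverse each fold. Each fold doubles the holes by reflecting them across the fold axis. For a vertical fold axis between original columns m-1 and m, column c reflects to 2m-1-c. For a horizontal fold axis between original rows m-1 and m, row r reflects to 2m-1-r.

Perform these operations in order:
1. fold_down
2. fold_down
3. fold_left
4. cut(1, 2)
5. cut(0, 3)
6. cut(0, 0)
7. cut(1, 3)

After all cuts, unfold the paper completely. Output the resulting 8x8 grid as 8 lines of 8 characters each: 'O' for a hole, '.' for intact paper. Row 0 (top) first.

Answer: ..OOOO..
O..OO..O
O..OO..O
..OOOO..
..OOOO..
O..OO..O
O..OO..O
..OOOO..

Derivation:
Op 1 fold_down: fold axis h@4; visible region now rows[4,8) x cols[0,8) = 4x8
Op 2 fold_down: fold axis h@6; visible region now rows[6,8) x cols[0,8) = 2x8
Op 3 fold_left: fold axis v@4; visible region now rows[6,8) x cols[0,4) = 2x4
Op 4 cut(1, 2): punch at orig (7,2); cuts so far [(7, 2)]; region rows[6,8) x cols[0,4) = 2x4
Op 5 cut(0, 3): punch at orig (6,3); cuts so far [(6, 3), (7, 2)]; region rows[6,8) x cols[0,4) = 2x4
Op 6 cut(0, 0): punch at orig (6,0); cuts so far [(6, 0), (6, 3), (7, 2)]; region rows[6,8) x cols[0,4) = 2x4
Op 7 cut(1, 3): punch at orig (7,3); cuts so far [(6, 0), (6, 3), (7, 2), (7, 3)]; region rows[6,8) x cols[0,4) = 2x4
Unfold 1 (reflect across v@4): 8 holes -> [(6, 0), (6, 3), (6, 4), (6, 7), (7, 2), (7, 3), (7, 4), (7, 5)]
Unfold 2 (reflect across h@6): 16 holes -> [(4, 2), (4, 3), (4, 4), (4, 5), (5, 0), (5, 3), (5, 4), (5, 7), (6, 0), (6, 3), (6, 4), (6, 7), (7, 2), (7, 3), (7, 4), (7, 5)]
Unfold 3 (reflect across h@4): 32 holes -> [(0, 2), (0, 3), (0, 4), (0, 5), (1, 0), (1, 3), (1, 4), (1, 7), (2, 0), (2, 3), (2, 4), (2, 7), (3, 2), (3, 3), (3, 4), (3, 5), (4, 2), (4, 3), (4, 4), (4, 5), (5, 0), (5, 3), (5, 4), (5, 7), (6, 0), (6, 3), (6, 4), (6, 7), (7, 2), (7, 3), (7, 4), (7, 5)]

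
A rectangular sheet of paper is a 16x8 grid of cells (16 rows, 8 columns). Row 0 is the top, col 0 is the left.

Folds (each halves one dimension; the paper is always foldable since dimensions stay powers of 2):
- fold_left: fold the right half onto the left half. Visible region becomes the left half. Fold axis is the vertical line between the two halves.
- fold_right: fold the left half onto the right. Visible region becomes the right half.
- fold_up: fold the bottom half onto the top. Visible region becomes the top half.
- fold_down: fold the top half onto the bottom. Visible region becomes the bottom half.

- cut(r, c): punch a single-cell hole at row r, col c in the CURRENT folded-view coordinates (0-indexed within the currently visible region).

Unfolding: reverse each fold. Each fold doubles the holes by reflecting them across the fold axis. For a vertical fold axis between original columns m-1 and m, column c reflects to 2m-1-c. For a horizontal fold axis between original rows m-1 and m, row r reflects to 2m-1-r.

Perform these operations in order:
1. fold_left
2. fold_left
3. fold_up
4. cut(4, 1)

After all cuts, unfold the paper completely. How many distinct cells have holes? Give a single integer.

Op 1 fold_left: fold axis v@4; visible region now rows[0,16) x cols[0,4) = 16x4
Op 2 fold_left: fold axis v@2; visible region now rows[0,16) x cols[0,2) = 16x2
Op 3 fold_up: fold axis h@8; visible region now rows[0,8) x cols[0,2) = 8x2
Op 4 cut(4, 1): punch at orig (4,1); cuts so far [(4, 1)]; region rows[0,8) x cols[0,2) = 8x2
Unfold 1 (reflect across h@8): 2 holes -> [(4, 1), (11, 1)]
Unfold 2 (reflect across v@2): 4 holes -> [(4, 1), (4, 2), (11, 1), (11, 2)]
Unfold 3 (reflect across v@4): 8 holes -> [(4, 1), (4, 2), (4, 5), (4, 6), (11, 1), (11, 2), (11, 5), (11, 6)]

Answer: 8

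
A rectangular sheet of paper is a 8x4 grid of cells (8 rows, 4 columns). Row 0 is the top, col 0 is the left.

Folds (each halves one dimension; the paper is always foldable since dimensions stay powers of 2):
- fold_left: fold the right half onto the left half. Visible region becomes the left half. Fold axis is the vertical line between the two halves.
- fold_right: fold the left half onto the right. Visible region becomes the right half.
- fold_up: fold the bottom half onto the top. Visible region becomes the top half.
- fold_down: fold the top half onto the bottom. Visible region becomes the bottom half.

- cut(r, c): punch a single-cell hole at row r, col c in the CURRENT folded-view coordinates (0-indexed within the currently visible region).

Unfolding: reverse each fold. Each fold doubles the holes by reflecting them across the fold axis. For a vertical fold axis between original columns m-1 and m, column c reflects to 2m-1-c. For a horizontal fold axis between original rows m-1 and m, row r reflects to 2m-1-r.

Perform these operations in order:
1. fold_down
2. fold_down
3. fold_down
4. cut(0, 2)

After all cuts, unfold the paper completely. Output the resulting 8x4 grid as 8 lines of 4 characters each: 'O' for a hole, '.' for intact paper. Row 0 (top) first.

Answer: ..O.
..O.
..O.
..O.
..O.
..O.
..O.
..O.

Derivation:
Op 1 fold_down: fold axis h@4; visible region now rows[4,8) x cols[0,4) = 4x4
Op 2 fold_down: fold axis h@6; visible region now rows[6,8) x cols[0,4) = 2x4
Op 3 fold_down: fold axis h@7; visible region now rows[7,8) x cols[0,4) = 1x4
Op 4 cut(0, 2): punch at orig (7,2); cuts so far [(7, 2)]; region rows[7,8) x cols[0,4) = 1x4
Unfold 1 (reflect across h@7): 2 holes -> [(6, 2), (7, 2)]
Unfold 2 (reflect across h@6): 4 holes -> [(4, 2), (5, 2), (6, 2), (7, 2)]
Unfold 3 (reflect across h@4): 8 holes -> [(0, 2), (1, 2), (2, 2), (3, 2), (4, 2), (5, 2), (6, 2), (7, 2)]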